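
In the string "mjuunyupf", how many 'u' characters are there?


Input string: 'mjuunyupf'
Target character: 'u'
Scan each position: s[2]='u', s[3]='u', s[6]='u'
Matches found at indices: 2, 3, 6
Total: 3


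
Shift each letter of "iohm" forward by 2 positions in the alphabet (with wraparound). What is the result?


Input: 'iohm', shift = 2
Operation: for each letter, (position + 2) mod 26
Mapping: 'i'(8+2=10)->'k', 'o'(14+2=16)->'q', 'h'(7+2=9)->'j', 'm'(12+2=14)->'o'
Result: kqjo


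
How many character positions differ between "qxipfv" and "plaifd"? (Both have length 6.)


String 1: 'qxipfv'
String 2: 'plaifd'
Compare each position: pos 0: 'q'!='p', pos 1: 'x'!='l', pos 2: 'i'!='a', pos 3: 'p'!='i', pos 4: 'f'=='f', pos 5: 'v'!='d'
Differing positions: 5
Hamming distance: 5


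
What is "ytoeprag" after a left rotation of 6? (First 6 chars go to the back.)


Input: 'ytoeprag', shift = 6
Operation: split at index 6 and swap parts
Front part s[0:6] = 'ytoepr'
Back part s[6:] = 'ag'
Rotated = back + front = 'ag' + 'ytoepr'
Result: agytoepr


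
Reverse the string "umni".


Input string: 'umni'
Operation: reverse character order
Original order: 'u' -> 'm' -> 'n' -> 'i'
Reversed order: 'i' -> 'n' -> 'm' -> 'u'
Result: inmu


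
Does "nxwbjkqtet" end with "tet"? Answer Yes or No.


Input string: 'nxwbjkqtet'
Suffix to check: 'tet'
Last 3 characters of input: 'tet'
Match: True
Result: Yes


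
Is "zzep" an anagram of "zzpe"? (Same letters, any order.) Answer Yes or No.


String 1: 'zzpe' -> sorted: 'epzz'
String 2: 'zzep' -> sorted: 'epzz'
Compare sorted forms: 'epzz' == 'epzz'
Anagram: Yes


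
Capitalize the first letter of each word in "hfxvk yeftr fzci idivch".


Input string: 'hfxvk yeftr fzci idivch'
Operation: capitalize first letter of each word
Word transformations: 'hfxvk'->'Hfxvk', 'yeftr'->'Yeftr', 'fzci'->'Fzci', 'idivch'->'Idivch'
Result: Hfxvk Yeftr Fzci Idivch


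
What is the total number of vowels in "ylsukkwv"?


Input string: 'ylsukkwv'
Operation: count vowels (a, e, i, o, u)
Scan: s[0]='y', s[1]='l', s[2]='s', s[3]='u' (vowel), s[4]='k', s[5]='k', s[6]='w', s[7]='v'
Vowels found: 1
Result: 1


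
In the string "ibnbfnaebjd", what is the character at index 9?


Input string: 'ibnbfnaebjd'
Operation: get character at index 9
Index mapping: s[0]='i', s[1]='b', s[2]='n', s[3]='b', s[4]='f', s[5]='n', s[6]='a', s[7]='e', s[8]='b', s[9]='j'
Result: 'j'


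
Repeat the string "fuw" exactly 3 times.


Input string: 'fuw'
Operation: repeat 3 times
Concatenation: 'fuw' + 'fuw' + 'fuw'
Result: fuwfuwfuw


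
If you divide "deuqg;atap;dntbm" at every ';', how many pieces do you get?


Input string: 'deuqg;atap;dntbm'
Delimiter: ';'
Split result: 'deuqg', 'atap', 'dntbm'
Number of parts: 3


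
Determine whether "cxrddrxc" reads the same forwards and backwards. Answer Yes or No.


Input string: 'cxrddrxc'
Reversed: 'cxrddrxc'
Compare pairs: s[0]='c' vs s[7]='c' (match), s[1]='x' vs s[6]='x' (match), s[2]='r' vs s[5]='r' (match), s[3]='d' vs s[4]='d' (match)
Palindrome: Yes


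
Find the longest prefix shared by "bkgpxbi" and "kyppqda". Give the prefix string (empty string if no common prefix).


String 1: 'bkgpxbi'
String 2: 'kyppqda'
Compare position by position:
pos 0: 'b' vs 'k' differ -> stop
Longest common prefix: "" (length 0)


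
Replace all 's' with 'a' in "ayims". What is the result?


Input string: 'ayims'
Operation: replace 's' with 'a'
Positions of 's': 4
After replacement: ayima


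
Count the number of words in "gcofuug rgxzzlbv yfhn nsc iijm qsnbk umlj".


Input string: 'gcofuug rgxzzlbv yfhn nsc iijm qsnbk umlj'
Operation: split by spaces
Words found: 'gcofuug', 'rgxzzlbv', 'yfhn', 'nsc', 'iijm', 'qsnbk', 'umlj'
Word count: 7


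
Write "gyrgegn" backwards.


Input string: 'gyrgegn'
Operation: reverse character order
Original order: 'g' -> 'y' -> 'r' -> 'g' -> 'e' -> 'g' -> 'n'
Reversed order: 'n' -> 'g' -> 'e' -> 'g' -> 'r' -> 'y' -> 'g'
Result: ngegryg


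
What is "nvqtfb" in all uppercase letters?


Input string: 'nvqtfb'
Operation: convert each letter to uppercase
Mapping: 'n'->'N', 'v'->'V', 'q'->'Q', 't'->'T', 'f'->'F', 'b'->'B'
Result: NVQTFB


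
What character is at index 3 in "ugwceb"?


Input string: 'ugwceb'
Operation: get character at index 3
Index mapping: s[0]='u', s[1]='g', s[2]='w', s[3]='c'
Result: 'c'


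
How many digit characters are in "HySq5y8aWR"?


Input string: 'HySq5y8aWR'
Operation: count digit characters (0-9)
Scan: 'H', 'y', 'S', 'q', '5'(digit), 'y', '8'(digit), 'a', 'W', 'R'
Digits found: 2
Result: 2


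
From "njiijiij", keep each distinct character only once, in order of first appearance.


Input: 'njiijiij'
Operation: keep first occurrence of each character
Scan: s[0]='n' new -> keep; s[1]='j' new -> keep; s[2]='i' new -> keep; s[3]='i' seen -> skip; s[4]='j' seen -> skip; s[5]='i' seen -> skip; s[6]='i' seen -> skip; s[7]='j' seen -> skip
Result: nji


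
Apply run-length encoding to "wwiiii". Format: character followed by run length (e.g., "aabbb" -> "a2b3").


Input: 'wwiiii'
Operation: identify consecutive runs
Runs: 'ww' -> w2, 'iiii' -> i4
Encoded: w2i4


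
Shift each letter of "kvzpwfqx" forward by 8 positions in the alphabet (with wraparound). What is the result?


Input: 'kvzpwfqx', shift = 8
Operation: for each letter, (position + 8) mod 26
Mapping: 'k'(10+8=18)->'s', 'v'(21+8=29, 29 mod 26=3)->'d', 'z'(25+8=33, 33 mod 26=7)->'h', 'p'(15+8=23)->'x', 'w'(22+8=30, 30 mod 26=4)->'e', 'f'(5+8=13)->'n', 'q'(16+8=24)->'y', 'x'(23+8=31, 31 mod 26=5)->'f'
Result: sdhxenyf


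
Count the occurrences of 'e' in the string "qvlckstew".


Input string: 'qvlckstew'
Target character: 'e'
Scan each position: s[7]='e'
Matches found at indices: 7
Total: 1


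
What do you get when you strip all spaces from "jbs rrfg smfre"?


Input string: 'jbs rrfg smfre'
Operation: remove all spaces
Words: 'jbs', 'rrfg', 'smfre'
Join without spaces: jbsrrfgsmfre


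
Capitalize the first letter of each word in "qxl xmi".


Input string: 'qxl xmi'
Operation: capitalize first letter of each word
Word transformations: 'qxl'->'Qxl', 'xmi'->'Xmi'
Result: Qxl Xmi


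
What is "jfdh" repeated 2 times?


Input string: 'jfdh'
Operation: repeat 2 times
Concatenation: 'jfdh' + 'jfdh'
Result: jfdhjfdh


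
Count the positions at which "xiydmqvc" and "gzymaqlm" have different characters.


String 1: 'xiydmqvc'
String 2: 'gzymaqlm'
Compare each position: pos 0: 'x'!='g', pos 1: 'i'!='z', pos 2: 'y'=='y', pos 3: 'd'!='m', pos 4: 'm'!='a', pos 5: 'q'=='q', pos 6: 'v'!='l', pos 7: 'c'!='m'
Differing positions: 6
Hamming distance: 6


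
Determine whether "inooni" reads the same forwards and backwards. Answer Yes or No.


Input string: 'inooni'
Reversed: 'inooni'
Compare pairs: s[0]='i' vs s[5]='i' (match), s[1]='n' vs s[4]='n' (match), s[2]='o' vs s[3]='o' (match)
Palindrome: Yes


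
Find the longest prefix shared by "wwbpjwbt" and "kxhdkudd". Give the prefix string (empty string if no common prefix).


String 1: 'wwbpjwbt'
String 2: 'kxhdkudd'
Compare position by position:
pos 0: 'w' vs 'k' differ -> stop
Longest common prefix: "" (length 0)


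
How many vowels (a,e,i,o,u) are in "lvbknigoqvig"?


Input string: 'lvbknigoqvig'
Operation: count vowels (a, e, i, o, u)
Scan: s[0]='l', s[1]='v', s[2]='b', s[3]='k', s[4]='n', s[5]='i' (vowel), s[6]='g', s[7]='o' (vowel), s[8]='q', s[9]='v', s[10]='i' (vowel), s[11]='g'
Vowels found: 3
Result: 3


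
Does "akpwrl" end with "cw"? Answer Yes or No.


Input string: 'akpwrl'
Suffix to check: 'cw'
Last 2 characters of input: 'rl'
Match: False
Result: No


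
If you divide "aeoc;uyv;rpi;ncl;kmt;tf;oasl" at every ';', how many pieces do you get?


Input string: 'aeoc;uyv;rpi;ncl;kmt;tf;oasl'
Delimiter: ';'
Split result: 'aeoc', 'uyv', 'rpi', 'ncl', 'kmt', 'tf', 'oasl'
Number of parts: 7


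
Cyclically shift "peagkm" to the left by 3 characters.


Input: 'peagkm', shift = 3
Operation: split at index 3 and swap parts
Front part s[0:3] = 'pea'
Back part s[3:] = 'gkm'
Rotated = back + front = 'gkm' + 'pea'
Result: gkmpea


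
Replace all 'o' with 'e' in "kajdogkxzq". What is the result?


Input string: 'kajdogkxzq'
Operation: replace 'o' with 'e'
Positions of 'o': 4
After replacement: kajdegkxzq


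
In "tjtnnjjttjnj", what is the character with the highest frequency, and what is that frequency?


Input: 'tjtnnjjttjnj'
Operation: tally each character
Counts: 'j':5, 'n':3, 't':4
Maximum: 'j' appears 5 times


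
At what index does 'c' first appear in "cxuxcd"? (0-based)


Input string: 'cxuxcd'
Target: 'c'
Scanning left to right: s[0]='c'
First match at index: 0


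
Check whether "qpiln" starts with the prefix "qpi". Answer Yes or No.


Input string: 'qpiln'
Prefix to check: 'qpi'
First 3 characters of input: 'qpi'
Match: True
Result: Yes


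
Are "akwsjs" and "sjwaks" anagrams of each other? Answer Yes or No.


String 1: 'akwsjs' -> sorted: 'ajkssw'
String 2: 'sjwaks' -> sorted: 'ajkssw'
Compare sorted forms: 'ajkssw' == 'ajkssw'
Anagram: Yes


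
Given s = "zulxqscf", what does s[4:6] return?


Input string: 'zulxqscf'
Operation: slice [4:6]
Extract characters: s[4]='q', s[5]='s'
Result: qs


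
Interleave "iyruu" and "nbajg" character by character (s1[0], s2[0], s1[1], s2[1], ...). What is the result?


String 1: 'iyruu'
String 2: 'nbajg'
Operation: alternate characters
Pairs: 'i'+'n', 'y'+'b', 'r'+'a', 'u'+'j', 'u'+'g'
Result: inybraujug


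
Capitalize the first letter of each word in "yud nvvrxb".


Input string: 'yud nvvrxb'
Operation: capitalize first letter of each word
Word transformations: 'yud'->'Yud', 'nvvrxb'->'Nvvrxb'
Result: Yud Nvvrxb


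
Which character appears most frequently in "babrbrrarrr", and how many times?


Input: 'babrbrrarrr'
Operation: tally each character
Counts: 'a':2, 'b':3, 'r':6
Maximum: 'r' appears 6 times


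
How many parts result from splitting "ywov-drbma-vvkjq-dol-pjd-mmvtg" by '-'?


Input string: 'ywov-drbma-vvkjq-dol-pjd-mmvtg'
Delimiter: '-'
Split result: 'ywov', 'drbma', 'vvkjq', 'dol', 'pjd', 'mmvtg'
Number of parts: 6


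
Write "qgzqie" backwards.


Input string: 'qgzqie'
Operation: reverse character order
Original order: 'q' -> 'g' -> 'z' -> 'q' -> 'i' -> 'e'
Reversed order: 'e' -> 'i' -> 'q' -> 'z' -> 'g' -> 'q'
Result: eiqzgq


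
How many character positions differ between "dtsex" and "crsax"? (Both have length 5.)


String 1: 'dtsex'
String 2: 'crsax'
Compare each position: pos 0: 'd'!='c', pos 1: 't'!='r', pos 2: 's'=='s', pos 3: 'e'!='a', pos 4: 'x'=='x'
Differing positions: 3
Hamming distance: 3


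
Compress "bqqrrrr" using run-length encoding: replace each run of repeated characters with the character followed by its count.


Input: 'bqqrrrr'
Operation: identify consecutive runs
Runs: 'b' -> b1, 'qq' -> q2, 'rrrr' -> r4
Encoded: b1q2r4


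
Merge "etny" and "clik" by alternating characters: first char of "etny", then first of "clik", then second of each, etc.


String 1: 'etny'
String 2: 'clik'
Operation: alternate characters
Pairs: 'e'+'c', 't'+'l', 'n'+'i', 'y'+'k'
Result: ectlniyk


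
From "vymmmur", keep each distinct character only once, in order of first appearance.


Input: 'vymmmur'
Operation: keep first occurrence of each character
Scan: s[0]='v' new -> keep; s[1]='y' new -> keep; s[2]='m' new -> keep; s[3]='m' seen -> skip; s[4]='m' seen -> skip; s[5]='u' new -> keep; s[6]='r' new -> keep
Result: vymur


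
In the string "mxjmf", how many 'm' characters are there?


Input string: 'mxjmf'
Target character: 'm'
Scan each position: s[0]='m', s[3]='m'
Matches found at indices: 0, 3
Total: 2


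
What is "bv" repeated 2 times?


Input string: 'bv'
Operation: repeat 2 times
Concatenation: 'bv' + 'bv'
Result: bvbv


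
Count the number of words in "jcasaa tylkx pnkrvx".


Input string: 'jcasaa tylkx pnkrvx'
Operation: split by spaces
Words found: 'jcasaa', 'tylkx', 'pnkrvx'
Word count: 3


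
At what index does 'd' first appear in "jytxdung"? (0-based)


Input string: 'jytxdung'
Target: 'd'
Scanning left to right: s[0]='j', s[1]='y', s[2]='t', s[3]='x', s[4]='d'
First match at index: 4


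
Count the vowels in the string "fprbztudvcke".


Input string: 'fprbztudvcke'
Operation: count vowels (a, e, i, o, u)
Scan: s[0]='f', s[1]='p', s[2]='r', s[3]='b', s[4]='z', s[5]='t', s[6]='u' (vowel), s[7]='d', s[8]='v', s[9]='c', s[10]='k', s[11]='e' (vowel)
Vowels found: 2
Result: 2


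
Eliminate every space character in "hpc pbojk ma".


Input string: 'hpc pbojk ma'
Operation: remove all spaces
Words: 'hpc', 'pbojk', 'ma'
Join without spaces: hpcpbojkma


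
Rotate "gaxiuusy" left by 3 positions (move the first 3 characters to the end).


Input: 'gaxiuusy', shift = 3
Operation: split at index 3 and swap parts
Front part s[0:3] = 'gax'
Back part s[3:] = 'iuusy'
Rotated = back + front = 'iuusy' + 'gax'
Result: iuusygax


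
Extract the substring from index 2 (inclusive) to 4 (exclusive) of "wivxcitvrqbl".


Input string: 'wivxcitvrqbl'
Operation: slice [2:4]
Extract characters: s[2]='v', s[3]='x'
Result: vx


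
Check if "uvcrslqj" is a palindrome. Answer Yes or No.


Input string: 'uvcrslqj'
Reversed: 'jqlsrcvu'
Compare pairs: s[0]='u' vs s[7]='j' (mismatch), s[1]='v' vs s[6]='q' (mismatch), s[2]='c' vs s[5]='l' (mismatch), s[3]='r' vs s[4]='s' (mismatch)
Palindrome: No


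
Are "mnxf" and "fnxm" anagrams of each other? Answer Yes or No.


String 1: 'mnxf' -> sorted: 'fmnx'
String 2: 'fnxm' -> sorted: 'fmnx'
Compare sorted forms: 'fmnx' == 'fmnx'
Anagram: Yes


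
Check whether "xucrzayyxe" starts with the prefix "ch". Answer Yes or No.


Input string: 'xucrzayyxe'
Prefix to check: 'ch'
First 2 characters of input: 'xu'
Match: False
Result: No


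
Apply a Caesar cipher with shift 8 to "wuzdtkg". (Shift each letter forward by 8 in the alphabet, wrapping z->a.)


Input: 'wuzdtkg', shift = 8
Operation: for each letter, (position + 8) mod 26
Mapping: 'w'(22+8=30, 30 mod 26=4)->'e', 'u'(20+8=28, 28 mod 26=2)->'c', 'z'(25+8=33, 33 mod 26=7)->'h', 'd'(3+8=11)->'l', 't'(19+8=27, 27 mod 26=1)->'b', 'k'(10+8=18)->'s', 'g'(6+8=14)->'o'
Result: echlbso


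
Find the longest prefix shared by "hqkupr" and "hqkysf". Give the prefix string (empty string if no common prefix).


String 1: 'hqkupr'
String 2: 'hqkysf'
Compare position by position:
pos 0: 'h' vs 'h' match
pos 1: 'q' vs 'q' match
pos 2: 'k' vs 'k' match
pos 3: 'u' vs 'y' differ -> stop
Longest common prefix: "hqk" (length 3)


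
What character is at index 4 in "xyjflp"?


Input string: 'xyjflp'
Operation: get character at index 4
Index mapping: s[0]='x', s[1]='y', s[2]='j', s[3]='f', s[4]='l'
Result: 'l'


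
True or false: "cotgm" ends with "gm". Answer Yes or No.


Input string: 'cotgm'
Suffix to check: 'gm'
Last 2 characters of input: 'gm'
Match: True
Result: Yes


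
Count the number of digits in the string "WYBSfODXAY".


Input string: 'WYBSfODXAY'
Operation: count digit characters (0-9)
Scan: 'W', 'Y', 'B', 'S', 'f', 'O', 'D', 'X', 'A', 'Y'
Digits found: 0
Result: 0


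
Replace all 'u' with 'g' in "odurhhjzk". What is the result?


Input string: 'odurhhjzk'
Operation: replace 'u' with 'g'
Positions of 'u': 2
After replacement: odgrhhjzk


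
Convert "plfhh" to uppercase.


Input string: 'plfhh'
Operation: convert each letter to uppercase
Mapping: 'p'->'P', 'l'->'L', 'f'->'F', 'h'->'H', 'h'->'H'
Result: PLFHH


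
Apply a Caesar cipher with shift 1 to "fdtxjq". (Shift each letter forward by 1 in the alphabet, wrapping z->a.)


Input: 'fdtxjq', shift = 1
Operation: for each letter, (position + 1) mod 26
Mapping: 'f'(5+1=6)->'g', 'd'(3+1=4)->'e', 't'(19+1=20)->'u', 'x'(23+1=24)->'y', 'j'(9+1=10)->'k', 'q'(16+1=17)->'r'
Result: geuykr


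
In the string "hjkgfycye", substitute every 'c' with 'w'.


Input string: 'hjkgfycye'
Operation: replace 'c' with 'w'
Positions of 'c': 6
After replacement: hjkgfywye


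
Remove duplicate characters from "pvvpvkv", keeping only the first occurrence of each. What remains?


Input: 'pvvpvkv'
Operation: keep first occurrence of each character
Scan: s[0]='p' new -> keep; s[1]='v' new -> keep; s[2]='v' seen -> skip; s[3]='p' seen -> skip; s[4]='v' seen -> skip; s[5]='k' new -> keep; s[6]='v' seen -> skip
Result: pvk


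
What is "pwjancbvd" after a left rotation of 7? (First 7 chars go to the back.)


Input: 'pwjancbvd', shift = 7
Operation: split at index 7 and swap parts
Front part s[0:7] = 'pwjancb'
Back part s[7:] = 'vd'
Rotated = back + front = 'vd' + 'pwjancb'
Result: vdpwjancb


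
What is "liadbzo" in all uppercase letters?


Input string: 'liadbzo'
Operation: convert each letter to uppercase
Mapping: 'l'->'L', 'i'->'I', 'a'->'A', 'd'->'D', 'b'->'B', 'z'->'Z', 'o'->'O'
Result: LIADBZO


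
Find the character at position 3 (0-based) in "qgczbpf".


Input string: 'qgczbpf'
Operation: get character at index 3
Index mapping: s[0]='q', s[1]='g', s[2]='c', s[3]='z'
Result: 'z'


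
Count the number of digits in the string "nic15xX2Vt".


Input string: 'nic15xX2Vt'
Operation: count digit characters (0-9)
Scan: 'n', 'i', 'c', '1'(digit), '5'(digit), 'x', 'X', '2'(digit), 'V', 't'
Digits found: 3
Result: 3


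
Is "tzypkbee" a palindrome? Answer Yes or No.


Input string: 'tzypkbee'
Reversed: 'eebkpyzt'
Compare pairs: s[0]='t' vs s[7]='e' (mismatch), s[1]='z' vs s[6]='e' (mismatch), s[2]='y' vs s[5]='b' (mismatch), s[3]='p' vs s[4]='k' (mismatch)
Palindrome: No


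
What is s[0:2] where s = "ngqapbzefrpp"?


Input string: 'ngqapbzefrpp'
Operation: slice [0:2]
Extract characters: s[0]='n', s[1]='g'
Result: ng


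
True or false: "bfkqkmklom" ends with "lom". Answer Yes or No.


Input string: 'bfkqkmklom'
Suffix to check: 'lom'
Last 3 characters of input: 'lom'
Match: True
Result: Yes


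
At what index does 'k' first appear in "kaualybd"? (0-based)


Input string: 'kaualybd'
Target: 'k'
Scanning left to right: s[0]='k'
First match at index: 0


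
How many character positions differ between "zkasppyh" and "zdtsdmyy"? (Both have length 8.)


String 1: 'zkasppyh'
String 2: 'zdtsdmyy'
Compare each position: pos 0: 'z'=='z', pos 1: 'k'!='d', pos 2: 'a'!='t', pos 3: 's'=='s', pos 4: 'p'!='d', pos 5: 'p'!='m', pos 6: 'y'=='y', pos 7: 'h'!='y'
Differing positions: 5
Hamming distance: 5


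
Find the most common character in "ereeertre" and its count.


Input: 'ereeertre'
Operation: tally each character
Counts: 'e':5, 'r':3, 't':1
Maximum: 'e' appears 5 times


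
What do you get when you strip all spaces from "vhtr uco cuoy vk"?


Input string: 'vhtr uco cuoy vk'
Operation: remove all spaces
Words: 'vhtr', 'uco', 'cuoy', 'vk'
Join without spaces: vhtrucocuoyvk


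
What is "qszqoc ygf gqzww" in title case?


Input string: 'qszqoc ygf gqzww'
Operation: capitalize first letter of each word
Word transformations: 'qszqoc'->'Qszqoc', 'ygf'->'Ygf', 'gqzww'->'Gqzww'
Result: Qszqoc Ygf Gqzww


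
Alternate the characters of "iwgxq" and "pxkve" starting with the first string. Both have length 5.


String 1: 'iwgxq'
String 2: 'pxkve'
Operation: alternate characters
Pairs: 'i'+'p', 'w'+'x', 'g'+'k', 'x'+'v', 'q'+'e'
Result: ipwxgkxvqe


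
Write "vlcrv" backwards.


Input string: 'vlcrv'
Operation: reverse character order
Original order: 'v' -> 'l' -> 'c' -> 'r' -> 'v'
Reversed order: 'v' -> 'r' -> 'c' -> 'l' -> 'v'
Result: vrclv


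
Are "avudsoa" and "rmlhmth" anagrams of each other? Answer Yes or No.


String 1: 'avudsoa' -> sorted: 'aadosuv'
String 2: 'rmlhmth' -> sorted: 'hhlmmrt'
Compare sorted forms: 'aadosuv' != 'hhlmmrt'
Anagram: No


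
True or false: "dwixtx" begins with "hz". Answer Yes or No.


Input string: 'dwixtx'
Prefix to check: 'hz'
First 2 characters of input: 'dw'
Match: False
Result: No


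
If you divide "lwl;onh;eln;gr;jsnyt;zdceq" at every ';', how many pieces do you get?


Input string: 'lwl;onh;eln;gr;jsnyt;zdceq'
Delimiter: ';'
Split result: 'lwl', 'onh', 'eln', 'gr', 'jsnyt', 'zdceq'
Number of parts: 6


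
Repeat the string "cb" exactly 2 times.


Input string: 'cb'
Operation: repeat 2 times
Concatenation: 'cb' + 'cb'
Result: cbcb


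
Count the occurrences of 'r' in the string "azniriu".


Input string: 'azniriu'
Target character: 'r'
Scan each position: s[4]='r'
Matches found at indices: 4
Total: 1


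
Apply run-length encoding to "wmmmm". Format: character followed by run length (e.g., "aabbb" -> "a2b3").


Input: 'wmmmm'
Operation: identify consecutive runs
Runs: 'w' -> w1, 'mmmm' -> m4
Encoded: w1m4


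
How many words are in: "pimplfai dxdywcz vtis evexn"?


Input string: 'pimplfai dxdywcz vtis evexn'
Operation: split by spaces
Words found: 'pimplfai', 'dxdywcz', 'vtis', 'evexn'
Word count: 4


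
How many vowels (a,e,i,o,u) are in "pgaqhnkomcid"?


Input string: 'pgaqhnkomcid'
Operation: count vowels (a, e, i, o, u)
Scan: s[0]='p', s[1]='g', s[2]='a' (vowel), s[3]='q', s[4]='h', s[5]='n', s[6]='k', s[7]='o' (vowel), s[8]='m', s[9]='c', s[10]='i' (vowel), s[11]='d'
Vowels found: 3
Result: 3


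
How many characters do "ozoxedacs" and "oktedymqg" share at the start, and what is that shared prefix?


String 1: 'ozoxedacs'
String 2: 'oktedymqg'
Compare position by position:
pos 0: 'o' vs 'o' match
pos 1: 'z' vs 'k' differ -> stop
Longest common prefix: "o" (length 1)


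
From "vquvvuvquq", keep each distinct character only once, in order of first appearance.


Input: 'vquvvuvquq'
Operation: keep first occurrence of each character
Scan: s[0]='v' new -> keep; s[1]='q' new -> keep; s[2]='u' new -> keep; s[3]='v' seen -> skip; s[4]='v' seen -> skip; s[5]='u' seen -> skip; s[6]='v' seen -> skip; s[7]='q' seen -> skip; s[8]='u' seen -> skip; s[9]='q' seen -> skip
Result: vqu


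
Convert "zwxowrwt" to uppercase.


Input string: 'zwxowrwt'
Operation: convert each letter to uppercase
Mapping: 'z'->'Z', 'w'->'W', 'x'->'X', 'o'->'O', 'w'->'W', 'r'->'R', 'w'->'W', 't'->'T'
Result: ZWXOWRWT


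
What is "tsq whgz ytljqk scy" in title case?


Input string: 'tsq whgz ytljqk scy'
Operation: capitalize first letter of each word
Word transformations: 'tsq'->'Tsq', 'whgz'->'Whgz', 'ytljqk'->'Ytljqk', 'scy'->'Scy'
Result: Tsq Whgz Ytljqk Scy


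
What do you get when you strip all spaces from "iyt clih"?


Input string: 'iyt clih'
Operation: remove all spaces
Words: 'iyt', 'clih'
Join without spaces: iytclih


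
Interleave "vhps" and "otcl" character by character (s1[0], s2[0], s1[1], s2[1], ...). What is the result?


String 1: 'vhps'
String 2: 'otcl'
Operation: alternate characters
Pairs: 'v'+'o', 'h'+'t', 'p'+'c', 's'+'l'
Result: vohtpcsl


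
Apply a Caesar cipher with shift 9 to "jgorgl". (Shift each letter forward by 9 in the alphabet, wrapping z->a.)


Input: 'jgorgl', shift = 9
Operation: for each letter, (position + 9) mod 26
Mapping: 'j'(9+9=18)->'s', 'g'(6+9=15)->'p', 'o'(14+9=23)->'x', 'r'(17+9=26, 26 mod 26=0)->'a', 'g'(6+9=15)->'p', 'l'(11+9=20)->'u'
Result: spxapu


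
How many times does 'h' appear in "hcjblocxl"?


Input string: 'hcjblocxl'
Target character: 'h'
Scan each position: s[0]='h'
Matches found at indices: 0
Total: 1


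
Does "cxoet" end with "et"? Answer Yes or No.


Input string: 'cxoet'
Suffix to check: 'et'
Last 2 characters of input: 'et'
Match: True
Result: Yes


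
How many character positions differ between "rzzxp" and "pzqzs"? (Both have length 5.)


String 1: 'rzzxp'
String 2: 'pzqzs'
Compare each position: pos 0: 'r'!='p', pos 1: 'z'=='z', pos 2: 'z'!='q', pos 3: 'x'!='z', pos 4: 'p'!='s'
Differing positions: 4
Hamming distance: 4


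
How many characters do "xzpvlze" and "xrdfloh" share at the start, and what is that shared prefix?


String 1: 'xzpvlze'
String 2: 'xrdfloh'
Compare position by position:
pos 0: 'x' vs 'x' match
pos 1: 'z' vs 'r' differ -> stop
Longest common prefix: "x" (length 1)


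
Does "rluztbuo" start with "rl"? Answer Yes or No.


Input string: 'rluztbuo'
Prefix to check: 'rl'
First 2 characters of input: 'rl'
Match: True
Result: Yes


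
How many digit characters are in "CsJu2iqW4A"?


Input string: 'CsJu2iqW4A'
Operation: count digit characters (0-9)
Scan: 'C', 's', 'J', 'u', '2'(digit), 'i', 'q', 'W', '4'(digit), 'A'
Digits found: 2
Result: 2


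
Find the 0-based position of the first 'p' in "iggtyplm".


Input string: 'iggtyplm'
Target: 'p'
Scanning left to right: s[0]='i', s[1]='g', s[2]='g', s[3]='t', s[4]='y', s[5]='p'
First match at index: 5


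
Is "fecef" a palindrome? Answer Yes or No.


Input string: 'fecef'
Reversed: 'fecef'
Compare pairs: s[0]='f' vs s[4]='f' (match), s[1]='e' vs s[3]='e' (match)
Palindrome: Yes


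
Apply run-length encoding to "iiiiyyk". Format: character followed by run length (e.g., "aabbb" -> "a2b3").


Input: 'iiiiyyk'
Operation: identify consecutive runs
Runs: 'iiii' -> i4, 'yy' -> y2, 'k' -> k1
Encoded: i4y2k1


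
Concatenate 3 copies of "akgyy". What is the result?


Input string: 'akgyy'
Operation: repeat 3 times
Concatenation: 'akgyy' + 'akgyy' + 'akgyy'
Result: akgyyakgyyakgyy


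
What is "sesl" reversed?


Input string: 'sesl'
Operation: reverse character order
Original order: 's' -> 'e' -> 's' -> 'l'
Reversed order: 'l' -> 's' -> 'e' -> 's'
Result: lses


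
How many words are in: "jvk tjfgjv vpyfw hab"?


Input string: 'jvk tjfgjv vpyfw hab'
Operation: split by spaces
Words found: 'jvk', 'tjfgjv', 'vpyfw', 'hab'
Word count: 4


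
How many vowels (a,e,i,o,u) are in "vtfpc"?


Input string: 'vtfpc'
Operation: count vowels (a, e, i, o, u)
Scan: s[0]='v', s[1]='t', s[2]='f', s[3]='p', s[4]='c'
Vowels found: 0
Result: 0


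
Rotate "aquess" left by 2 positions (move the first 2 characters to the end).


Input: 'aquess', shift = 2
Operation: split at index 2 and swap parts
Front part s[0:2] = 'aq'
Back part s[2:] = 'uess'
Rotated = back + front = 'uess' + 'aq'
Result: uessaq


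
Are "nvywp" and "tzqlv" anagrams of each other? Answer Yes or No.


String 1: 'nvywp' -> sorted: 'npvwy'
String 2: 'tzqlv' -> sorted: 'lqtvz'
Compare sorted forms: 'npvwy' != 'lqtvz'
Anagram: No


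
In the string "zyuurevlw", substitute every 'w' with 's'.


Input string: 'zyuurevlw'
Operation: replace 'w' with 's'
Positions of 'w': 8
After replacement: zyuurevls


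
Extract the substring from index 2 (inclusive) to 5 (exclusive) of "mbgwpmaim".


Input string: 'mbgwpmaim'
Operation: slice [2:5]
Extract characters: s[2]='g', s[3]='w', s[4]='p'
Result: gwp


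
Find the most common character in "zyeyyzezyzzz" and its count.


Input: 'zyeyyzezyzzz'
Operation: tally each character
Counts: 'e':2, 'y':4, 'z':6
Maximum: 'z' appears 6 times


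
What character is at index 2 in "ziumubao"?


Input string: 'ziumubao'
Operation: get character at index 2
Index mapping: s[0]='z', s[1]='i', s[2]='u'
Result: 'u'


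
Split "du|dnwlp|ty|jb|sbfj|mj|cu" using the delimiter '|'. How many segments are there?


Input string: 'du|dnwlp|ty|jb|sbfj|mj|cu'
Delimiter: '|'
Split result: 'du', 'dnwlp', 'ty', 'jb', 'sbfj', 'mj', 'cu'
Number of parts: 7


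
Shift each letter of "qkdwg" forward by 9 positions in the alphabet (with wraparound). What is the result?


Input: 'qkdwg', shift = 9
Operation: for each letter, (position + 9) mod 26
Mapping: 'q'(16+9=25)->'z', 'k'(10+9=19)->'t', 'd'(3+9=12)->'m', 'w'(22+9=31, 31 mod 26=5)->'f', 'g'(6+9=15)->'p'
Result: ztmfp


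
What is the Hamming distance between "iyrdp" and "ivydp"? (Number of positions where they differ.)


String 1: 'iyrdp'
String 2: 'ivydp'
Compare each position: pos 0: 'i'=='i', pos 1: 'y'!='v', pos 2: 'r'!='y', pos 3: 'd'=='d', pos 4: 'p'=='p'
Differing positions: 2
Hamming distance: 2


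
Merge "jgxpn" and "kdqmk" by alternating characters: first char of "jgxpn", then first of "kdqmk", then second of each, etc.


String 1: 'jgxpn'
String 2: 'kdqmk'
Operation: alternate characters
Pairs: 'j'+'k', 'g'+'d', 'x'+'q', 'p'+'m', 'n'+'k'
Result: jkgdxqpmnk


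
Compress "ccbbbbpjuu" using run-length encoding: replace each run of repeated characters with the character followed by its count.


Input: 'ccbbbbpjuu'
Operation: identify consecutive runs
Runs: 'cc' -> c2, 'bbbb' -> b4, 'p' -> p1, 'j' -> j1, 'uu' -> u2
Encoded: c2b4p1j1u2


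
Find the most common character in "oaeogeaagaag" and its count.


Input: 'oaeogeaagaag'
Operation: tally each character
Counts: 'a':5, 'e':2, 'g':3, 'o':2
Maximum: 'a' appears 5 times


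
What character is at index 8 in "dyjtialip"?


Input string: 'dyjtialip'
Operation: get character at index 8
Index mapping: s[0]='d', s[1]='y', s[2]='j', s[3]='t', s[4]='i', s[5]='a', s[6]='l', s[7]='i', s[8]='p'
Result: 'p'


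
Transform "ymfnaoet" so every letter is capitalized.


Input string: 'ymfnaoet'
Operation: convert each letter to uppercase
Mapping: 'y'->'Y', 'm'->'M', 'f'->'F', 'n'->'N', 'a'->'A', 'o'->'O', 'e'->'E', 't'->'T'
Result: YMFNAOET


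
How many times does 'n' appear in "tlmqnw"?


Input string: 'tlmqnw'
Target character: 'n'
Scan each position: s[4]='n'
Matches found at indices: 4
Total: 1


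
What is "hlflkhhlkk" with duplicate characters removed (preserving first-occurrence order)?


Input: 'hlflkhhlkk'
Operation: keep first occurrence of each character
Scan: s[0]='h' new -> keep; s[1]='l' new -> keep; s[2]='f' new -> keep; s[3]='l' seen -> skip; s[4]='k' new -> keep; s[5]='h' seen -> skip; s[6]='h' seen -> skip; s[7]='l' seen -> skip; s[8]='k' seen -> skip; s[9]='k' seen -> skip
Result: hlfk


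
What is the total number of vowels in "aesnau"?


Input string: 'aesnau'
Operation: count vowels (a, e, i, o, u)
Scan: s[0]='a' (vowel), s[1]='e' (vowel), s[2]='s', s[3]='n', s[4]='a' (vowel), s[5]='u' (vowel)
Vowels found: 4
Result: 4


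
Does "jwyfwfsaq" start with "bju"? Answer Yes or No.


Input string: 'jwyfwfsaq'
Prefix to check: 'bju'
First 3 characters of input: 'jwy'
Match: False
Result: No


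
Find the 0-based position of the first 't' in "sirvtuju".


Input string: 'sirvtuju'
Target: 't'
Scanning left to right: s[0]='s', s[1]='i', s[2]='r', s[3]='v', s[4]='t'
First match at index: 4


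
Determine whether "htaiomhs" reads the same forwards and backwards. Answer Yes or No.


Input string: 'htaiomhs'
Reversed: 'shmoiath'
Compare pairs: s[0]='h' vs s[7]='s' (mismatch), s[1]='t' vs s[6]='h' (mismatch), s[2]='a' vs s[5]='m' (mismatch), s[3]='i' vs s[4]='o' (mismatch)
Palindrome: No


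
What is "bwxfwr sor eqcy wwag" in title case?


Input string: 'bwxfwr sor eqcy wwag'
Operation: capitalize first letter of each word
Word transformations: 'bwxfwr'->'Bwxfwr', 'sor'->'Sor', 'eqcy'->'Eqcy', 'wwag'->'Wwag'
Result: Bwxfwr Sor Eqcy Wwag


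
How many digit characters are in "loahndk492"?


Input string: 'loahndk492'
Operation: count digit characters (0-9)
Scan: 'l', 'o', 'a', 'h', 'n', 'd', 'k', '4'(digit), '9'(digit), '2'(digit)
Digits found: 3
Result: 3


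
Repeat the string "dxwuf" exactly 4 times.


Input string: 'dxwuf'
Operation: repeat 4 times
Concatenation: 'dxwuf' + 'dxwuf' + 'dxwuf' + 'dxwuf'
Result: dxwufdxwufdxwufdxwuf


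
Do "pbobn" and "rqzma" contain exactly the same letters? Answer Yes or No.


String 1: 'pbobn' -> sorted: 'bbnop'
String 2: 'rqzma' -> sorted: 'amqrz'
Compare sorted forms: 'bbnop' != 'amqrz'
Anagram: No


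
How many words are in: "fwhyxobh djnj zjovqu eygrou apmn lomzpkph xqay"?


Input string: 'fwhyxobh djnj zjovqu eygrou apmn lomzpkph xqay'
Operation: split by spaces
Words found: 'fwhyxobh', 'djnj', 'zjovqu', 'eygrou', 'apmn', 'lomzpkph', 'xqay'
Word count: 7


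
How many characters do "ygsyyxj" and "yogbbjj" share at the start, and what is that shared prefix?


String 1: 'ygsyyxj'
String 2: 'yogbbjj'
Compare position by position:
pos 0: 'y' vs 'y' match
pos 1: 'g' vs 'o' differ -> stop
Longest common prefix: "y" (length 1)


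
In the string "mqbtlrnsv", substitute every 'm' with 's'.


Input string: 'mqbtlrnsv'
Operation: replace 'm' with 's'
Positions of 'm': 0
After replacement: sqbtlrnsv


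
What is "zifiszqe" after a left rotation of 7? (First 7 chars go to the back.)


Input: 'zifiszqe', shift = 7
Operation: split at index 7 and swap parts
Front part s[0:7] = 'zifiszq'
Back part s[7:] = 'e'
Rotated = back + front = 'e' + 'zifiszq'
Result: ezifiszq


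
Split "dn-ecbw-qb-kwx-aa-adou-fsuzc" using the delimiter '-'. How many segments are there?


Input string: 'dn-ecbw-qb-kwx-aa-adou-fsuzc'
Delimiter: '-'
Split result: 'dn', 'ecbw', 'qb', 'kwx', 'aa', 'adou', 'fsuzc'
Number of parts: 7


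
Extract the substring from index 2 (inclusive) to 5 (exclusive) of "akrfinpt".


Input string: 'akrfinpt'
Operation: slice [2:5]
Extract characters: s[2]='r', s[3]='f', s[4]='i'
Result: rfi


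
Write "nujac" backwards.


Input string: 'nujac'
Operation: reverse character order
Original order: 'n' -> 'u' -> 'j' -> 'a' -> 'c'
Reversed order: 'c' -> 'a' -> 'j' -> 'u' -> 'n'
Result: cajun


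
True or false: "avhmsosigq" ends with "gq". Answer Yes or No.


Input string: 'avhmsosigq'
Suffix to check: 'gq'
Last 2 characters of input: 'gq'
Match: True
Result: Yes


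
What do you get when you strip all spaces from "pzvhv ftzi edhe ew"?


Input string: 'pzvhv ftzi edhe ew'
Operation: remove all spaces
Words: 'pzvhv', 'ftzi', 'edhe', 'ew'
Join without spaces: pzvhvftziedheew


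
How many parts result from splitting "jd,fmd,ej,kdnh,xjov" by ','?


Input string: 'jd,fmd,ej,kdnh,xjov'
Delimiter: ','
Split result: 'jd', 'fmd', 'ej', 'kdnh', 'xjov'
Number of parts: 5


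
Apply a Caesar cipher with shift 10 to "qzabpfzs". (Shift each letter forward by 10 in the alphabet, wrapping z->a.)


Input: 'qzabpfzs', shift = 10
Operation: for each letter, (position + 10) mod 26
Mapping: 'q'(16+10=26, 26 mod 26=0)->'a', 'z'(25+10=35, 35 mod 26=9)->'j', 'a'(0+10=10)->'k', 'b'(1+10=11)->'l', 'p'(15+10=25)->'z', 'f'(5+10=15)->'p', 'z'(25+10=35, 35 mod 26=9)->'j', 's'(18+10=28, 28 mod 26=2)->'c'
Result: ajklzpjc


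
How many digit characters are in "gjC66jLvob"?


Input string: 'gjC66jLvob'
Operation: count digit characters (0-9)
Scan: 'g', 'j', 'C', '6'(digit), '6'(digit), 'j', 'L', 'v', 'o', 'b'
Digits found: 2
Result: 2


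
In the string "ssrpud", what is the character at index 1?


Input string: 'ssrpud'
Operation: get character at index 1
Index mapping: s[0]='s', s[1]='s'
Result: 's'


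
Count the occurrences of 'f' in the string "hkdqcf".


Input string: 'hkdqcf'
Target character: 'f'
Scan each position: s[5]='f'
Matches found at indices: 5
Total: 1


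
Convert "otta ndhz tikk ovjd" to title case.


Input string: 'otta ndhz tikk ovjd'
Operation: capitalize first letter of each word
Word transformations: 'otta'->'Otta', 'ndhz'->'Ndhz', 'tikk'->'Tikk', 'ovjd'->'Ovjd'
Result: Otta Ndhz Tikk Ovjd


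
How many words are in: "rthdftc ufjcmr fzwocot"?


Input string: 'rthdftc ufjcmr fzwocot'
Operation: split by spaces
Words found: 'rthdftc', 'ufjcmr', 'fzwocot'
Word count: 3


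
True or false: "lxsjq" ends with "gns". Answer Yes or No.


Input string: 'lxsjq'
Suffix to check: 'gns'
Last 3 characters of input: 'sjq'
Match: False
Result: No


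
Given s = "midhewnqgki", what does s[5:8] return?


Input string: 'midhewnqgki'
Operation: slice [5:8]
Extract characters: s[5]='w', s[6]='n', s[7]='q'
Result: wnq


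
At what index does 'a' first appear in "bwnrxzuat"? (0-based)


Input string: 'bwnrxzuat'
Target: 'a'
Scanning left to right: s[0]='b', s[1]='w', s[2]='n', s[3]='r', s[4]='x', s[5]='z', s[6]='u', s[7]='a'
First match at index: 7


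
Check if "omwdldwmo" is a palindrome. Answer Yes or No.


Input string: 'omwdldwmo'
Reversed: 'omwdldwmo'
Compare pairs: s[0]='o' vs s[8]='o' (match), s[1]='m' vs s[7]='m' (match), s[2]='w' vs s[6]='w' (match), s[3]='d' vs s[5]='d' (match)
Palindrome: Yes


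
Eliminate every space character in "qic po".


Input string: 'qic po'
Operation: remove all spaces
Words: 'qic', 'po'
Join without spaces: qicpo


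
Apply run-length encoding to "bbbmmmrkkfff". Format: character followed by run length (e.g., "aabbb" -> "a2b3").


Input: 'bbbmmmrkkfff'
Operation: identify consecutive runs
Runs: 'bbb' -> b3, 'mmm' -> m3, 'r' -> r1, 'kk' -> k2, 'fff' -> f3
Encoded: b3m3r1k2f3


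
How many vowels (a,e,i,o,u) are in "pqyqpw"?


Input string: 'pqyqpw'
Operation: count vowels (a, e, i, o, u)
Scan: s[0]='p', s[1]='q', s[2]='y', s[3]='q', s[4]='p', s[5]='w'
Vowels found: 0
Result: 0


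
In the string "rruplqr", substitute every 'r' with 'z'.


Input string: 'rruplqr'
Operation: replace 'r' with 'z'
Positions of 'r': 0, 1, 6
After replacement: zzuplqz


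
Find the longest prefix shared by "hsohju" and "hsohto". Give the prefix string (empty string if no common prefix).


String 1: 'hsohju'
String 2: 'hsohto'
Compare position by position:
pos 0: 'h' vs 'h' match
pos 1: 's' vs 's' match
pos 2: 'o' vs 'o' match
pos 3: 'h' vs 'h' match
pos 4: 'j' vs 't' differ -> stop
Longest common prefix: "hsoh" (length 4)


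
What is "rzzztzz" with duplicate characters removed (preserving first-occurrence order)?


Input: 'rzzztzz'
Operation: keep first occurrence of each character
Scan: s[0]='r' new -> keep; s[1]='z' new -> keep; s[2]='z' seen -> skip; s[3]='z' seen -> skip; s[4]='t' new -> keep; s[5]='z' seen -> skip; s[6]='z' seen -> skip
Result: rzt


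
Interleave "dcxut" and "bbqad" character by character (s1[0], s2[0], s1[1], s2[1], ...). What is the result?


String 1: 'dcxut'
String 2: 'bbqad'
Operation: alternate characters
Pairs: 'd'+'b', 'c'+'b', 'x'+'q', 'u'+'a', 't'+'d'
Result: dbcbxquatd


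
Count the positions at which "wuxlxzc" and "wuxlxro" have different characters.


String 1: 'wuxlxzc'
String 2: 'wuxlxro'
Compare each position: pos 0: 'w'=='w', pos 1: 'u'=='u', pos 2: 'x'=='x', pos 3: 'l'=='l', pos 4: 'x'=='x', pos 5: 'z'!='r', pos 6: 'c'!='o'
Differing positions: 2
Hamming distance: 2


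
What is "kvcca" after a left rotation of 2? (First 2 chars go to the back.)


Input: 'kvcca', shift = 2
Operation: split at index 2 and swap parts
Front part s[0:2] = 'kv'
Back part s[2:] = 'cca'
Rotated = back + front = 'cca' + 'kv'
Result: ccakv


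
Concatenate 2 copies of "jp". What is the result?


Input string: 'jp'
Operation: repeat 2 times
Concatenation: 'jp' + 'jp'
Result: jpjp


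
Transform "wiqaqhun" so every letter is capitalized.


Input string: 'wiqaqhun'
Operation: convert each letter to uppercase
Mapping: 'w'->'W', 'i'->'I', 'q'->'Q', 'a'->'A', 'q'->'Q', 'h'->'H', 'u'->'U', 'n'->'N'
Result: WIQAQHUN


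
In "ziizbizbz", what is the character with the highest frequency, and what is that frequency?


Input: 'ziizbizbz'
Operation: tally each character
Counts: 'b':2, 'i':3, 'z':4
Maximum: 'z' appears 4 times


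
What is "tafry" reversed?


Input string: 'tafry'
Operation: reverse character order
Original order: 't' -> 'a' -> 'f' -> 'r' -> 'y'
Reversed order: 'y' -> 'r' -> 'f' -> 'a' -> 't'
Result: yrfat


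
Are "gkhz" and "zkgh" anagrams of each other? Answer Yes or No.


String 1: 'gkhz' -> sorted: 'ghkz'
String 2: 'zkgh' -> sorted: 'ghkz'
Compare sorted forms: 'ghkz' == 'ghkz'
Anagram: Yes


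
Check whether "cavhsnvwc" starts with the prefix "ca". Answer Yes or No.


Input string: 'cavhsnvwc'
Prefix to check: 'ca'
First 2 characters of input: 'ca'
Match: True
Result: Yes
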